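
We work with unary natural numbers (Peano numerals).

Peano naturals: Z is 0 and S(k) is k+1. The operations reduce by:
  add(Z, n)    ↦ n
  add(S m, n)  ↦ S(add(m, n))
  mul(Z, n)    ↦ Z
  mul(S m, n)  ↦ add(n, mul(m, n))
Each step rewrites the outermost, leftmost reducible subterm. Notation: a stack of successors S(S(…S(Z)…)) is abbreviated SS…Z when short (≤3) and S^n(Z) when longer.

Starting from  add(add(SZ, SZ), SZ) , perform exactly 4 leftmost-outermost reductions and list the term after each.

Answer: after 4 steps: S(S(add(Z, SZ)))

Derivation:
  start: add(add(SZ, SZ), SZ)
  step 1: add(S(add(Z, SZ)), SZ)
  step 2: S(add(add(Z, SZ), SZ))
  step 3: S(add(SZ, SZ))
  step 4: S(S(add(Z, SZ)))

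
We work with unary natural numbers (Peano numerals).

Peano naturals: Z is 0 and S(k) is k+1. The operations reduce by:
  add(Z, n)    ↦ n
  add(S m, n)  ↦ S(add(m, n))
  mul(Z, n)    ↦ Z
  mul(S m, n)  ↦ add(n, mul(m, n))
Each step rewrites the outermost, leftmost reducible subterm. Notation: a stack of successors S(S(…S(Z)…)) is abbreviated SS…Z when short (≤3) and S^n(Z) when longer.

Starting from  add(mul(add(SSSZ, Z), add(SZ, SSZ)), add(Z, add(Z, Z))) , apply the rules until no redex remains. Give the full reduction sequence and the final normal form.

Answer: normal form = S^9(Z)  (in 38 steps)

Reduction:
  start: add(mul(add(SSSZ, Z), add(SZ, SSZ)), add(Z, add(Z, Z)))
  →1  add(mul(S(add(SSZ, Z)), add(SZ, SSZ)), add(Z, add(Z, Z)))
  →2  add(add(add(SZ, SSZ), mul(add(SSZ, Z), add(SZ, SSZ))), add(Z, add(Z, Z)))
  →3  add(add(S(add(Z, SSZ)), mul(add(SSZ, Z), add(SZ, SSZ))), add(Z, add(Z, Z)))
  →4  add(S(add(add(Z, SSZ), mul(add(SSZ, Z), add(SZ, SSZ)))), add(Z, add(Z, Z)))
  →5  S(add(add(add(Z, SSZ), mul(add(SSZ, Z), add(SZ, SSZ))), add(Z, add(Z, Z))))
  →6  S(add(add(SSZ, mul(add(SSZ, Z), add(SZ, SSZ))), add(Z, add(Z, Z))))
  →7  S(add(S(add(SZ, mul(add(SSZ, Z), add(SZ, SSZ)))), add(Z, add(Z, Z))))
  →8  S(S(add(add(SZ, mul(add(SSZ, Z), add(SZ, SSZ))), add(Z, add(Z, Z)))))
  →9  S(S(add(S(add(Z, mul(add(SSZ, Z), add(SZ, SSZ)))), add(Z, add(Z, Z)))))
  →10  S(S(S(add(add(Z, mul(add(SSZ, Z), add(SZ, SSZ))), add(Z, add(Z, Z))))))
  →11  S(S(S(add(mul(add(SSZ, Z), add(SZ, SSZ)), add(Z, add(Z, Z))))))
  →12  S(S(S(add(mul(S(add(SZ, Z)), add(SZ, SSZ)), add(Z, add(Z, Z))))))
  →13  S(S(S(add(add(add(SZ, SSZ), mul(add(SZ, Z), add(SZ, SSZ))), add(Z, add(Z, Z))))))
  →14  S(S(S(add(add(S(add(Z, SSZ)), mul(add(SZ, Z), add(SZ, SSZ))), add(Z, add(Z, Z))))))
  →15  S(S(S(add(S(add(add(Z, SSZ), mul(add(SZ, Z), add(SZ, SSZ)))), add(Z, add(Z, Z))))))
  →16  S(S(S(S(add(add(add(Z, SSZ), mul(add(SZ, Z), add(SZ, SSZ))), add(Z, add(Z, Z)))))))
  →17  S(S(S(S(add(add(SSZ, mul(add(SZ, Z), add(SZ, SSZ))), add(Z, add(Z, Z)))))))
  →18  S(S(S(S(add(S(add(SZ, mul(add(SZ, Z), add(SZ, SSZ)))), add(Z, add(Z, Z)))))))
  →19  S(S(S(S(S(add(add(SZ, mul(add(SZ, Z), add(SZ, SSZ))), add(Z, add(Z, Z))))))))
  →20  S(S(S(S(S(add(S(add(Z, mul(add(SZ, Z), add(SZ, SSZ)))), add(Z, add(Z, Z))))))))
  →21  S(S(S(S(S(S(add(add(Z, mul(add(SZ, Z), add(SZ, SSZ))), add(Z, add(Z, Z)))))))))
  →22  S(S(S(S(S(S(add(mul(add(SZ, Z), add(SZ, SSZ)), add(Z, add(Z, Z)))))))))
  →23  S(S(S(S(S(S(add(mul(S(add(Z, Z)), add(SZ, SSZ)), add(Z, add(Z, Z)))))))))
  →24  S(S(S(S(S(S(add(add(add(SZ, SSZ), mul(add(Z, Z), add(SZ, SSZ))), add(Z, add(Z, Z)))))))))
  →25  S(S(S(S(S(S(add(add(S(add(Z, SSZ)), mul(add(Z, Z), add(SZ, SSZ))), add(Z, add(Z, Z)))))))))
  →26  S(S(S(S(S(S(add(S(add(add(Z, SSZ), mul(add(Z, Z), add(SZ, SSZ)))), add(Z, add(Z, Z)))))))))
  →27  S(S(S(S(S(S(S(add(add(add(Z, SSZ), mul(add(Z, Z), add(SZ, SSZ))), add(Z, add(Z, Z))))))))))
  →28  S(S(S(S(S(S(S(add(add(SSZ, mul(add(Z, Z), add(SZ, SSZ))), add(Z, add(Z, Z))))))))))
  →29  S(S(S(S(S(S(S(add(S(add(SZ, mul(add(Z, Z), add(SZ, SSZ)))), add(Z, add(Z, Z))))))))))
  →30  S(S(S(S(S(S(S(S(add(add(SZ, mul(add(Z, Z), add(SZ, SSZ))), add(Z, add(Z, Z)))))))))))
  →31  S(S(S(S(S(S(S(S(add(S(add(Z, mul(add(Z, Z), add(SZ, SSZ)))), add(Z, add(Z, Z)))))))))))
  →32  S(S(S(S(S(S(S(S(S(add(add(Z, mul(add(Z, Z), add(SZ, SSZ))), add(Z, add(Z, Z))))))))))))
  →33  S(S(S(S(S(S(S(S(S(add(mul(add(Z, Z), add(SZ, SSZ)), add(Z, add(Z, Z))))))))))))
  →34  S(S(S(S(S(S(S(S(S(add(mul(Z, add(SZ, SSZ)), add(Z, add(Z, Z))))))))))))
  →35  S(S(S(S(S(S(S(S(S(add(Z, add(Z, add(Z, Z))))))))))))
  →36  S(S(S(S(S(S(S(S(S(add(Z, add(Z, Z)))))))))))
  →37  S(S(S(S(S(S(S(S(S(add(Z, Z))))))))))
  →38  S^9(Z)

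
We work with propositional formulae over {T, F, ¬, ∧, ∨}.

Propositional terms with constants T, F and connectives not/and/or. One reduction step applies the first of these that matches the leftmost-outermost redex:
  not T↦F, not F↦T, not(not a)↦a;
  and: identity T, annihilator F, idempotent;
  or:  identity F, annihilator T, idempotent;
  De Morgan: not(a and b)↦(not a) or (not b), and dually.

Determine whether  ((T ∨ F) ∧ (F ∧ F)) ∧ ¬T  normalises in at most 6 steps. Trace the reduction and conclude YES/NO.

Answer: YES — reaches normal form F in 4 ≤ 6 steps

Working:
  start: ((T ∨ F) ∧ (F ∧ F)) ∧ ¬T
  [1] (T ∧ (F ∧ F)) ∧ ¬T
  [2] (F ∧ F) ∧ ¬T
  [3] F ∧ ¬T
  [4] F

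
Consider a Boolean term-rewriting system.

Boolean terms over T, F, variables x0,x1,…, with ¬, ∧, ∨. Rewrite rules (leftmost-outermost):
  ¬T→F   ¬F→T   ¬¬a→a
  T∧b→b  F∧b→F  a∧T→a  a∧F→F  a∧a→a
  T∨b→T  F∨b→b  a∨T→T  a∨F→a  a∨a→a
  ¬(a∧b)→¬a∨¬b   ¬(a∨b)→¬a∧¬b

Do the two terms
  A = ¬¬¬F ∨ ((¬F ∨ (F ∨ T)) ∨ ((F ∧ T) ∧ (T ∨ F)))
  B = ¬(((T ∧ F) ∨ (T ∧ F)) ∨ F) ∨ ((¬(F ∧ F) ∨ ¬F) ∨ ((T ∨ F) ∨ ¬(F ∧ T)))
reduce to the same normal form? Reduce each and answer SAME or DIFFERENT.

Answer: SAME — A ⇓ T, B ⇓ T

Reduction:
Term A:
  start: ¬¬¬F ∨ ((¬F ∨ (F ∨ T)) ∨ ((F ∧ T) ∧ (T ∨ F)))
  [1] ¬F ∨ ((¬F ∨ (F ∨ T)) ∨ ((F ∧ T) ∧ (T ∨ F)))
  [2] T ∨ ((¬F ∨ (F ∨ T)) ∨ ((F ∧ T) ∧ (T ∨ F)))
  [3] T

Term B:
  start: ¬(((T ∧ F) ∨ (T ∧ F)) ∨ F) ∨ ((¬(F ∧ F) ∨ ¬F) ∨ ((T ∨ F) ∨ ¬(F ∧ T)))
  [1] (¬((T ∧ F) ∨ (T ∧ F)) ∧ ¬F) ∨ ((¬(F ∧ F) ∨ ¬F) ∨ ((T ∨ F) ∨ ¬(F ∧ T)))
  [2] ((¬(T ∧ F) ∧ ¬(T ∧ F)) ∧ ¬F) ∨ ((¬(F ∧ F) ∨ ¬F) ∨ ((T ∨ F) ∨ ¬(F ∧ T)))
  [3] (¬(T ∧ F) ∧ ¬F) ∨ ((¬(F ∧ F) ∨ ¬F) ∨ ((T ∨ F) ∨ ¬(F ∧ T)))
  [4] ((¬T ∨ ¬F) ∧ ¬F) ∨ ((¬(F ∧ F) ∨ ¬F) ∨ ((T ∨ F) ∨ ¬(F ∧ T)))
  [5] ((F ∨ ¬F) ∧ ¬F) ∨ ((¬(F ∧ F) ∨ ¬F) ∨ ((T ∨ F) ∨ ¬(F ∧ T)))
  [6] (¬F ∧ ¬F) ∨ ((¬(F ∧ F) ∨ ¬F) ∨ ((T ∨ F) ∨ ¬(F ∧ T)))
  [7] ¬F ∨ ((¬(F ∧ F) ∨ ¬F) ∨ ((T ∨ F) ∨ ¬(F ∧ T)))
  [8] T ∨ ((¬(F ∧ F) ∨ ¬F) ∨ ((T ∨ F) ∨ ¬(F ∧ T)))
  [9] T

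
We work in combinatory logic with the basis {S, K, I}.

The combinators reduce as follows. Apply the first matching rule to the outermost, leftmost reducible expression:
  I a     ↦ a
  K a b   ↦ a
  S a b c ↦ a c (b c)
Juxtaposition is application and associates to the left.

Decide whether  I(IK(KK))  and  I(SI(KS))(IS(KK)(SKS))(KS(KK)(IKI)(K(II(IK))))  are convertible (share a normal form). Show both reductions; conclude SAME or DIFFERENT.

Answer: DIFFERENT — A ⇓ K(KK), B ⇓ S

Derivation:
Term A:
  start: I(IK(KK))
  step 1: IK(KK)
  step 2: K(KK)

Term B:
  start: I(SI(KS))(IS(KK)(SKS))(KS(KK)(IKI)(K(II(IK))))
  step 1: SI(KS)(IS(KK)(SKS))(KS(KK)(IKI)(K(II(IK))))
  step 2: I(IS(KK)(SKS))(KS(IS(KK)(SKS)))(KS(KK)(IKI)(K(II(IK))))
  step 3: IS(KK)(SKS)(KS(IS(KK)(SKS)))(KS(KK)(IKI)(K(II(IK))))
  step 4: S(KK)(SKS)(KS(IS(KK)(SKS)))(KS(KK)(IKI)(K(II(IK))))
  step 5: KK(KS(IS(KK)(SKS)))(SKS(KS(IS(KK)(SKS))))(KS(KK)(IKI)(K(II(IK))))
  step 6: K(SKS(KS(IS(KK)(SKS))))(KS(KK)(IKI)(K(II(IK))))
  step 7: SKS(KS(IS(KK)(SKS)))
  step 8: K(KS(IS(KK)(SKS)))(S(KS(IS(KK)(SKS))))
  step 9: KS(IS(KK)(SKS))
  step 10: S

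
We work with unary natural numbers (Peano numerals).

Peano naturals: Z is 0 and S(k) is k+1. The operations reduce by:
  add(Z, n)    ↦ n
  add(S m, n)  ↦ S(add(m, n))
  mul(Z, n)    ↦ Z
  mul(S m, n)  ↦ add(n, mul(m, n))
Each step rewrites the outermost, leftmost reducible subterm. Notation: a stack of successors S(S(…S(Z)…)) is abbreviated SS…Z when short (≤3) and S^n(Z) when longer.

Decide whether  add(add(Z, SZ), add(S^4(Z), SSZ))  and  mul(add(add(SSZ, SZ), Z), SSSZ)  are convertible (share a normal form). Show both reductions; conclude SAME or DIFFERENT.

Answer: DIFFERENT — A ⇓ S^7(Z), B ⇓ S^9(Z)

Working:
Term A:
  start: add(add(Z, SZ), add(S^4(Z), SSZ))
  step 1: add(SZ, add(S^4(Z), SSZ))
  step 2: S(add(Z, add(S^4(Z), SSZ)))
  step 3: S(add(S^4(Z), SSZ))
  step 4: S(S(add(SSSZ, SSZ)))
  step 5: S(S(S(add(SSZ, SSZ))))
  step 6: S(S(S(S(add(SZ, SSZ)))))
  step 7: S(S(S(S(S(add(Z, SSZ))))))
  step 8: S^7(Z)

Term B:
  start: mul(add(add(SSZ, SZ), Z), SSSZ)
  step 1: mul(add(S(add(SZ, SZ)), Z), SSSZ)
  step 2: mul(S(add(add(SZ, SZ), Z)), SSSZ)
  step 3: add(SSSZ, mul(add(add(SZ, SZ), Z), SSSZ))
  step 4: S(add(SSZ, mul(add(add(SZ, SZ), Z), SSSZ)))
  step 5: S(S(add(SZ, mul(add(add(SZ, SZ), Z), SSSZ))))
  step 6: S(S(S(add(Z, mul(add(add(SZ, SZ), Z), SSSZ)))))
  step 7: S(S(S(mul(add(add(SZ, SZ), Z), SSSZ))))
  step 8: S(S(S(mul(add(S(add(Z, SZ)), Z), SSSZ))))
  step 9: S(S(S(mul(S(add(add(Z, SZ), Z)), SSSZ))))
  step 10: S(S(S(add(SSSZ, mul(add(add(Z, SZ), Z), SSSZ)))))
  step 11: S(S(S(S(add(SSZ, mul(add(add(Z, SZ), Z), SSSZ))))))
  step 12: S(S(S(S(S(add(SZ, mul(add(add(Z, SZ), Z), SSSZ)))))))
  step 13: S(S(S(S(S(S(add(Z, mul(add(add(Z, SZ), Z), SSSZ))))))))
  step 14: S(S(S(S(S(S(mul(add(add(Z, SZ), Z), SSSZ)))))))
  step 15: S(S(S(S(S(S(mul(add(SZ, Z), SSSZ)))))))
  step 16: S(S(S(S(S(S(mul(S(add(Z, Z)), SSSZ)))))))
  step 17: S(S(S(S(S(S(add(SSSZ, mul(add(Z, Z), SSSZ))))))))
  step 18: S(S(S(S(S(S(S(add(SSZ, mul(add(Z, Z), SSSZ)))))))))
  step 19: S(S(S(S(S(S(S(S(add(SZ, mul(add(Z, Z), SSSZ))))))))))
  step 20: S(S(S(S(S(S(S(S(S(add(Z, mul(add(Z, Z), SSSZ)))))))))))
  step 21: S(S(S(S(S(S(S(S(S(mul(add(Z, Z), SSSZ))))))))))
  step 22: S(S(S(S(S(S(S(S(S(mul(Z, SSSZ))))))))))
  step 23: S^9(Z)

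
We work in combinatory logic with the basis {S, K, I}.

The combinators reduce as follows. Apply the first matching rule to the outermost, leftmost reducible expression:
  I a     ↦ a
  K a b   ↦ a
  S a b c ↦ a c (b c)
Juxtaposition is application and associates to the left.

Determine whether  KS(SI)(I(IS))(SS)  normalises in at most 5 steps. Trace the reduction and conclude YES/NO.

Answer: YES — reaches normal form SS(SS) in 3 ≤ 5 steps

Working:
  start: KS(SI)(I(IS))(SS)
  step 1: S(I(IS))(SS)
  step 2: S(IS)(SS)
  step 3: SS(SS)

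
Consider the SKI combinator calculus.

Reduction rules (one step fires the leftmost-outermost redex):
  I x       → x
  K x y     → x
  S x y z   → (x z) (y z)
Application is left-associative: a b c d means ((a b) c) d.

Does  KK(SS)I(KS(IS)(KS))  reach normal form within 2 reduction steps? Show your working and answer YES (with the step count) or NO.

Answer: YES — reaches normal form I in 2 ≤ 2 steps

Working:
  start: KK(SS)I(KS(IS)(KS))
  [1] KI(KS(IS)(KS))
  [2] I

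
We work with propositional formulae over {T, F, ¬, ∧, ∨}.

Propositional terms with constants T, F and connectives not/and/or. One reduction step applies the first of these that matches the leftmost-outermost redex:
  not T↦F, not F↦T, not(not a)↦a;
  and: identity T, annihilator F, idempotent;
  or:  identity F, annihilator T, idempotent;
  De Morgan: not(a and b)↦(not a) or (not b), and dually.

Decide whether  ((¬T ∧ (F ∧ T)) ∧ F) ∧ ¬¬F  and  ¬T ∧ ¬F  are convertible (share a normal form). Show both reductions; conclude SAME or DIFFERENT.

Term A:
  start: ((¬T ∧ (F ∧ T)) ∧ F) ∧ ¬¬F
  [1] F ∧ ¬¬F
  [2] F

Term B:
  start: ¬T ∧ ¬F
  [1] F ∧ ¬F
  [2] F

Answer: SAME — A ⇓ F, B ⇓ F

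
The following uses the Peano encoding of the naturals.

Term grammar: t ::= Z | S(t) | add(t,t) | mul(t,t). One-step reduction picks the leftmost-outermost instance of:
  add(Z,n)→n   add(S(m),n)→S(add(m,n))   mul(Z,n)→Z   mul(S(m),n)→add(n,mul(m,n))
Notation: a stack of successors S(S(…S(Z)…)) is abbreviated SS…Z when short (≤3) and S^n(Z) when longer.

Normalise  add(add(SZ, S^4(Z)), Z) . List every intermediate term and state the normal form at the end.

  start: add(add(SZ, S^4(Z)), Z)
  →1  add(S(add(Z, S^4(Z))), Z)
  →2  S(add(add(Z, S^4(Z)), Z))
  →3  S(add(S^4(Z), Z))
  →4  S(S(add(SSSZ, Z)))
  →5  S(S(S(add(SSZ, Z))))
  →6  S(S(S(S(add(SZ, Z)))))
  →7  S(S(S(S(S(add(Z, Z))))))
  →8  S^5(Z)

Answer: normal form = S^5(Z)  (in 8 steps)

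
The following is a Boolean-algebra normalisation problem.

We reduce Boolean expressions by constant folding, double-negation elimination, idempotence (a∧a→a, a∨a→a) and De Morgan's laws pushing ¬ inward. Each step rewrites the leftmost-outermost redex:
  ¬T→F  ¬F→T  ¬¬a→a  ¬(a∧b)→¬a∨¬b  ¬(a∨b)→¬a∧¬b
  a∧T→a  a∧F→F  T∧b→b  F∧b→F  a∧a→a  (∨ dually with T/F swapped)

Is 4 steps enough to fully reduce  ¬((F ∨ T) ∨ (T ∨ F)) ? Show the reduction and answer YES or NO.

  start: ¬((F ∨ T) ∨ (T ∨ F))
  step 1: ¬(F ∨ T) ∧ ¬(T ∨ F)
  step 2: (¬F ∧ ¬T) ∧ ¬(T ∨ F)
  step 3: (T ∧ ¬T) ∧ ¬(T ∨ F)
  step 4: ¬T ∧ ¬(T ∨ F)

Answer: NO — after 4 steps the term is ¬T ∧ ¬(T ∨ F), not yet normal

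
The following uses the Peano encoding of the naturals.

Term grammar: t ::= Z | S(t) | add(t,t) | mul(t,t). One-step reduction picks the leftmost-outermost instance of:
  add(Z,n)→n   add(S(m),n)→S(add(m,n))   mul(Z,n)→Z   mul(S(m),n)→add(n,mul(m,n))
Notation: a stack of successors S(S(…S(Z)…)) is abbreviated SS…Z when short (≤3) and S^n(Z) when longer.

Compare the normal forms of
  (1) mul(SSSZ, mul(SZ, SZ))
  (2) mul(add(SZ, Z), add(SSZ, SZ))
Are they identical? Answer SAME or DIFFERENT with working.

Term A:
  start: mul(SSSZ, mul(SZ, SZ))
  step 1: add(mul(SZ, SZ), mul(SSZ, mul(SZ, SZ)))
  step 2: add(add(SZ, mul(Z, SZ)), mul(SSZ, mul(SZ, SZ)))
  step 3: add(S(add(Z, mul(Z, SZ))), mul(SSZ, mul(SZ, SZ)))
  step 4: S(add(add(Z, mul(Z, SZ)), mul(SSZ, mul(SZ, SZ))))
  step 5: S(add(mul(Z, SZ), mul(SSZ, mul(SZ, SZ))))
  step 6: S(add(Z, mul(SSZ, mul(SZ, SZ))))
  step 7: S(mul(SSZ, mul(SZ, SZ)))
  step 8: S(add(mul(SZ, SZ), mul(SZ, mul(SZ, SZ))))
  step 9: S(add(add(SZ, mul(Z, SZ)), mul(SZ, mul(SZ, SZ))))
  step 10: S(add(S(add(Z, mul(Z, SZ))), mul(SZ, mul(SZ, SZ))))
  step 11: S(S(add(add(Z, mul(Z, SZ)), mul(SZ, mul(SZ, SZ)))))
  step 12: S(S(add(mul(Z, SZ), mul(SZ, mul(SZ, SZ)))))
  step 13: S(S(add(Z, mul(SZ, mul(SZ, SZ)))))
  step 14: S(S(mul(SZ, mul(SZ, SZ))))
  step 15: S(S(add(mul(SZ, SZ), mul(Z, mul(SZ, SZ)))))
  step 16: S(S(add(add(SZ, mul(Z, SZ)), mul(Z, mul(SZ, SZ)))))
  step 17: S(S(add(S(add(Z, mul(Z, SZ))), mul(Z, mul(SZ, SZ)))))
  step 18: S(S(S(add(add(Z, mul(Z, SZ)), mul(Z, mul(SZ, SZ))))))
  step 19: S(S(S(add(mul(Z, SZ), mul(Z, mul(SZ, SZ))))))
  step 20: S(S(S(add(Z, mul(Z, mul(SZ, SZ))))))
  step 21: S(S(S(mul(Z, mul(SZ, SZ)))))
  step 22: SSSZ

Term B:
  start: mul(add(SZ, Z), add(SSZ, SZ))
  step 1: mul(S(add(Z, Z)), add(SSZ, SZ))
  step 2: add(add(SSZ, SZ), mul(add(Z, Z), add(SSZ, SZ)))
  step 3: add(S(add(SZ, SZ)), mul(add(Z, Z), add(SSZ, SZ)))
  step 4: S(add(add(SZ, SZ), mul(add(Z, Z), add(SSZ, SZ))))
  step 5: S(add(S(add(Z, SZ)), mul(add(Z, Z), add(SSZ, SZ))))
  step 6: S(S(add(add(Z, SZ), mul(add(Z, Z), add(SSZ, SZ)))))
  step 7: S(S(add(SZ, mul(add(Z, Z), add(SSZ, SZ)))))
  step 8: S(S(S(add(Z, mul(add(Z, Z), add(SSZ, SZ))))))
  step 9: S(S(S(mul(add(Z, Z), add(SSZ, SZ)))))
  step 10: S(S(S(mul(Z, add(SSZ, SZ)))))
  step 11: SSSZ

Answer: SAME — A ⇓ SSSZ, B ⇓ SSSZ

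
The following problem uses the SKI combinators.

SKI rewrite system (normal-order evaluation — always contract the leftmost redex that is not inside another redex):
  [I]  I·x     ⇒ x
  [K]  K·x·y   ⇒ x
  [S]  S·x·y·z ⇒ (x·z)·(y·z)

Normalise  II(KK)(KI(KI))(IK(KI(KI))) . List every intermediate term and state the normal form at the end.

  start: II(KK)(KI(KI))(IK(KI(KI)))
  step 1: I(KK)(KI(KI))(IK(KI(KI)))
  step 2: KK(KI(KI))(IK(KI(KI)))
  step 3: K(IK(KI(KI)))
  step 4: K(K(KI(KI)))
  step 5: K(KI)

Answer: normal form = K(KI)  (in 5 steps)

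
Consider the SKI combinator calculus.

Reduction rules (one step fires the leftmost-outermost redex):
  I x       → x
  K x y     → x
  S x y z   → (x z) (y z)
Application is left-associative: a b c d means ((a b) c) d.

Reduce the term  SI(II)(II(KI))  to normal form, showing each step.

  start: SI(II)(II(KI))
  [1] I(II(KI))(II(II(KI)))
  [2] II(KI)(II(II(KI)))
  [3] I(KI)(II(II(KI)))
  [4] KI(II(II(KI)))
  [5] I

Answer: normal form = I  (in 5 steps)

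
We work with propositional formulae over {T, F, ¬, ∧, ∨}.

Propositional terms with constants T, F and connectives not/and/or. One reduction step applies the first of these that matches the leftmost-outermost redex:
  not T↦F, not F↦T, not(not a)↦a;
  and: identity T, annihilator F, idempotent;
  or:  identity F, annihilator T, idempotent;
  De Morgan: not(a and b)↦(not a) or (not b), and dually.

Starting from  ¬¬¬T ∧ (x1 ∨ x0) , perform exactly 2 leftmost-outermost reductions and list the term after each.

  start: ¬¬¬T ∧ (x1 ∨ x0)
  →1  ¬T ∧ (x1 ∨ x0)
  →2  F ∧ (x1 ∨ x0)

Answer: after 2 steps: F ∧ (x1 ∨ x0)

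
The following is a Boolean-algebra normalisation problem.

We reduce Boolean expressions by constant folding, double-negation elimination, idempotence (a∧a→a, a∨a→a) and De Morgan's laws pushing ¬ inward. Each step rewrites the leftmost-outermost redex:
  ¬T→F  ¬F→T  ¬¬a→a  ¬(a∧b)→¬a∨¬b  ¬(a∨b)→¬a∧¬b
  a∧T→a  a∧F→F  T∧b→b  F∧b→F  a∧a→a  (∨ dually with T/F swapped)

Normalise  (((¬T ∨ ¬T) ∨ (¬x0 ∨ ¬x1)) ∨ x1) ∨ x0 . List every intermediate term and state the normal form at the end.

  start: (((¬T ∨ ¬T) ∨ (¬x0 ∨ ¬x1)) ∨ x1) ∨ x0
  →1  ((¬T ∨ (¬x0 ∨ ¬x1)) ∨ x1) ∨ x0
  →2  ((F ∨ (¬x0 ∨ ¬x1)) ∨ x1) ∨ x0
  →3  ((¬x0 ∨ ¬x1) ∨ x1) ∨ x0

Answer: normal form = ((¬x0 ∨ ¬x1) ∨ x1) ∨ x0  (in 3 steps)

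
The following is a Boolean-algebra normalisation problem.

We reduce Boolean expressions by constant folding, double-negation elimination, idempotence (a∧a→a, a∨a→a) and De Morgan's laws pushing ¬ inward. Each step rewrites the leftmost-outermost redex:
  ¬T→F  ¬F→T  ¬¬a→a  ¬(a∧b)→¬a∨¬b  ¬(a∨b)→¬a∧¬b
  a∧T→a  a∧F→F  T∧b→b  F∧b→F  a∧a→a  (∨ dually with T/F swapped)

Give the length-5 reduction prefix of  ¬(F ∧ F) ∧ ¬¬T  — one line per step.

Answer: after 5 steps: T

Working:
  start: ¬(F ∧ F) ∧ ¬¬T
  step 1: (¬F ∨ ¬F) ∧ ¬¬T
  step 2: ¬F ∧ ¬¬T
  step 3: T ∧ ¬¬T
  step 4: ¬¬T
  step 5: T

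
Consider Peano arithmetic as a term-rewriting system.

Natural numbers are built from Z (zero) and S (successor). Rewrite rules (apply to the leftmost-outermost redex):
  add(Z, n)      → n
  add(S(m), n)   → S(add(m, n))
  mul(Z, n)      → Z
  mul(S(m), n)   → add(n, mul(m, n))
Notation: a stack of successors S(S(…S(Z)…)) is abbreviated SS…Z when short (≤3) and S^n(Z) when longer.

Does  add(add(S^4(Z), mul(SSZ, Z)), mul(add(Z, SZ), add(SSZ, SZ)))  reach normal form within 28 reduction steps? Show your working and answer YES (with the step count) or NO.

Answer: YES — reaches normal form S^7(Z) in 25 ≤ 28 steps

Working:
  start: add(add(S^4(Z), mul(SSZ, Z)), mul(add(Z, SZ), add(SSZ, SZ)))
  →1  add(S(add(SSSZ, mul(SSZ, Z))), mul(add(Z, SZ), add(SSZ, SZ)))
  →2  S(add(add(SSSZ, mul(SSZ, Z)), mul(add(Z, SZ), add(SSZ, SZ))))
  →3  S(add(S(add(SSZ, mul(SSZ, Z))), mul(add(Z, SZ), add(SSZ, SZ))))
  →4  S(S(add(add(SSZ, mul(SSZ, Z)), mul(add(Z, SZ), add(SSZ, SZ)))))
  →5  S(S(add(S(add(SZ, mul(SSZ, Z))), mul(add(Z, SZ), add(SSZ, SZ)))))
  →6  S(S(S(add(add(SZ, mul(SSZ, Z)), mul(add(Z, SZ), add(SSZ, SZ))))))
  →7  S(S(S(add(S(add(Z, mul(SSZ, Z))), mul(add(Z, SZ), add(SSZ, SZ))))))
  →8  S(S(S(S(add(add(Z, mul(SSZ, Z)), mul(add(Z, SZ), add(SSZ, SZ)))))))
  →9  S(S(S(S(add(mul(SSZ, Z), mul(add(Z, SZ), add(SSZ, SZ)))))))
  →10  S(S(S(S(add(add(Z, mul(SZ, Z)), mul(add(Z, SZ), add(SSZ, SZ)))))))
  →11  S(S(S(S(add(mul(SZ, Z), mul(add(Z, SZ), add(SSZ, SZ)))))))
  →12  S(S(S(S(add(add(Z, mul(Z, Z)), mul(add(Z, SZ), add(SSZ, SZ)))))))
  →13  S(S(S(S(add(mul(Z, Z), mul(add(Z, SZ), add(SSZ, SZ)))))))
  →14  S(S(S(S(add(Z, mul(add(Z, SZ), add(SSZ, SZ)))))))
  →15  S(S(S(S(mul(add(Z, SZ), add(SSZ, SZ))))))
  →16  S(S(S(S(mul(SZ, add(SSZ, SZ))))))
  →17  S(S(S(S(add(add(SSZ, SZ), mul(Z, add(SSZ, SZ)))))))
  →18  S(S(S(S(add(S(add(SZ, SZ)), mul(Z, add(SSZ, SZ)))))))
  →19  S(S(S(S(S(add(add(SZ, SZ), mul(Z, add(SSZ, SZ))))))))
  →20  S(S(S(S(S(add(S(add(Z, SZ)), mul(Z, add(SSZ, SZ))))))))
  →21  S(S(S(S(S(S(add(add(Z, SZ), mul(Z, add(SSZ, SZ)))))))))
  →22  S(S(S(S(S(S(add(SZ, mul(Z, add(SSZ, SZ)))))))))
  →23  S(S(S(S(S(S(S(add(Z, mul(Z, add(SSZ, SZ))))))))))
  →24  S(S(S(S(S(S(S(mul(Z, add(SSZ, SZ)))))))))
  →25  S^7(Z)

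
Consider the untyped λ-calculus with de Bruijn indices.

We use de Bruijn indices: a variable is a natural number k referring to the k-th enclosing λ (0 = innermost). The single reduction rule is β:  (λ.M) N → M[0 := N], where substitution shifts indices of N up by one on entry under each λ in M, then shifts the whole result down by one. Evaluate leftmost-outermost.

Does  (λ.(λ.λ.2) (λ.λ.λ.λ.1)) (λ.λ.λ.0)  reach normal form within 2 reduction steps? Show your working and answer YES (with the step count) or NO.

Answer: YES — reaches normal form λ.λ.λ.λ.0 in 2 ≤ 2 steps

Reduction:
  start: (λ.(λ.λ.2) (λ.λ.λ.λ.1)) (λ.λ.λ.0)
  [1] (λ.λ.λ.λ.λ.0) (λ.λ.λ.λ.1)
  [2] λ.λ.λ.λ.0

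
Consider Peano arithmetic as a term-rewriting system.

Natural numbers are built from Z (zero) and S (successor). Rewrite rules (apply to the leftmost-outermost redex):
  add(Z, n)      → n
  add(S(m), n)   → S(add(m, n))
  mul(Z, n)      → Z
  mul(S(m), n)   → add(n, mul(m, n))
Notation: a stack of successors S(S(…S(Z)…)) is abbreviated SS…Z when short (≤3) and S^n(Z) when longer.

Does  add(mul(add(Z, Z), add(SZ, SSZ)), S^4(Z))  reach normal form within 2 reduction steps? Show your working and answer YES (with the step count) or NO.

Answer: NO — after 2 steps the term is add(Z, S^4(Z)), not yet normal

Working:
  start: add(mul(add(Z, Z), add(SZ, SSZ)), S^4(Z))
  [1] add(mul(Z, add(SZ, SSZ)), S^4(Z))
  [2] add(Z, S^4(Z))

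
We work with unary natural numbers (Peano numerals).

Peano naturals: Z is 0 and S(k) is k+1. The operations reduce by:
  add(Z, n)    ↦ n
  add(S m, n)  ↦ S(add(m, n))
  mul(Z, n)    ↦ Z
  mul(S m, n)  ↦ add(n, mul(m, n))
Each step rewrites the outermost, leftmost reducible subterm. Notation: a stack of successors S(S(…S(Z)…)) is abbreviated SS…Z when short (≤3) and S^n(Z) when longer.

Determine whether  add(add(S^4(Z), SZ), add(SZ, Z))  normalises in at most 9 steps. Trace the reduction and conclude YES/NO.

  start: add(add(S^4(Z), SZ), add(SZ, Z))
  step 1: add(S(add(SSSZ, SZ)), add(SZ, Z))
  step 2: S(add(add(SSSZ, SZ), add(SZ, Z)))
  step 3: S(add(S(add(SSZ, SZ)), add(SZ, Z)))
  step 4: S(S(add(add(SSZ, SZ), add(SZ, Z))))
  step 5: S(S(add(S(add(SZ, SZ)), add(SZ, Z))))
  step 6: S(S(S(add(add(SZ, SZ), add(SZ, Z)))))
  step 7: S(S(S(add(S(add(Z, SZ)), add(SZ, Z)))))
  step 8: S(S(S(S(add(add(Z, SZ), add(SZ, Z))))))
  step 9: S(S(S(S(add(SZ, add(SZ, Z))))))

Answer: NO — after 9 steps the term is S(S(S(S(add(SZ, add(SZ, Z)))))), not yet normal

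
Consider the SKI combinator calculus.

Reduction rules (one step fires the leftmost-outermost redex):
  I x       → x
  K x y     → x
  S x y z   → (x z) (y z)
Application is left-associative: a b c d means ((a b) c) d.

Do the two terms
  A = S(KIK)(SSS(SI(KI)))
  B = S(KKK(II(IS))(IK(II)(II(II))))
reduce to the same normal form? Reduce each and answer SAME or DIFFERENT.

Answer: DIFFERENT — A ⇓ SI(S(SI(KI))(S(SI(KI)))), B ⇓ SS

Derivation:
Term A:
  start: S(KIK)(SSS(SI(KI)))
  →1  SI(SSS(SI(KI)))
  →2  SI(S(SI(KI))(S(SI(KI))))

Term B:
  start: S(KKK(II(IS))(IK(II)(II(II))))
  →1  S(K(II(IS))(IK(II)(II(II))))
  →2  S(II(IS))
  →3  S(I(IS))
  →4  S(IS)
  →5  SS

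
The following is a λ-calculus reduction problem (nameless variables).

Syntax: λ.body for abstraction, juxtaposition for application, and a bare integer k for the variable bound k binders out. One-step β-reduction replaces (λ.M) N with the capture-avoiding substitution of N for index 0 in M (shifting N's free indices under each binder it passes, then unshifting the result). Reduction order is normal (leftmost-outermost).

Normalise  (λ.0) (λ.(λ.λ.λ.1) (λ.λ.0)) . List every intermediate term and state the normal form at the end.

  start: (λ.0) (λ.(λ.λ.λ.1) (λ.λ.0))
  step 1: λ.(λ.λ.λ.1) (λ.λ.0)
  step 2: λ.λ.λ.1

Answer: normal form = λ.λ.λ.1  (in 2 steps)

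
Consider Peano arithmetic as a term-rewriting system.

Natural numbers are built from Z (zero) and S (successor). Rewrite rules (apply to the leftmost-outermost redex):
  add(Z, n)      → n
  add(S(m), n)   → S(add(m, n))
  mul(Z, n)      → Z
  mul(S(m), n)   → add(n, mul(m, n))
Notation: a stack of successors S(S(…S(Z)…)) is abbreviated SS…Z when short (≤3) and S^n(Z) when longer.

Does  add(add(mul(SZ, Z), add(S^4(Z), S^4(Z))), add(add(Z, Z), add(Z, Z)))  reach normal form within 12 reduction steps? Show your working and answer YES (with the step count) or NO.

  start: add(add(mul(SZ, Z), add(S^4(Z), S^4(Z))), add(add(Z, Z), add(Z, Z)))
  [1] add(add(add(Z, mul(Z, Z)), add(S^4(Z), S^4(Z))), add(add(Z, Z), add(Z, Z)))
  [2] add(add(mul(Z, Z), add(S^4(Z), S^4(Z))), add(add(Z, Z), add(Z, Z)))
  [3] add(add(Z, add(S^4(Z), S^4(Z))), add(add(Z, Z), add(Z, Z)))
  [4] add(add(S^4(Z), S^4(Z)), add(add(Z, Z), add(Z, Z)))
  [5] add(S(add(SSSZ, S^4(Z))), add(add(Z, Z), add(Z, Z)))
  [6] S(add(add(SSSZ, S^4(Z)), add(add(Z, Z), add(Z, Z))))
  [7] S(add(S(add(SSZ, S^4(Z))), add(add(Z, Z), add(Z, Z))))
  [8] S(S(add(add(SSZ, S^4(Z)), add(add(Z, Z), add(Z, Z)))))
  [9] S(S(add(S(add(SZ, S^4(Z))), add(add(Z, Z), add(Z, Z)))))
  [10] S(S(S(add(add(SZ, S^4(Z)), add(add(Z, Z), add(Z, Z))))))
  [11] S(S(S(add(S(add(Z, S^4(Z))), add(add(Z, Z), add(Z, Z))))))
  [12] S(S(S(S(add(add(Z, S^4(Z)), add(add(Z, Z), add(Z, Z)))))))

Answer: NO — after 12 steps the term is S(S(S(S(add(add(Z, S^4(Z)), add(add(Z, Z), add(Z, Z))))))), not yet normal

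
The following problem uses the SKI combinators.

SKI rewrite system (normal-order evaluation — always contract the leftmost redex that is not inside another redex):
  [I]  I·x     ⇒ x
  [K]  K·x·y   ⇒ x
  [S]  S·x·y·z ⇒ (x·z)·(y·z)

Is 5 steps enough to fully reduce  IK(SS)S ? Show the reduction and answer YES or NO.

Answer: YES — reaches normal form SS in 2 ≤ 5 steps

Derivation:
  start: IK(SS)S
  [1] K(SS)S
  [2] SS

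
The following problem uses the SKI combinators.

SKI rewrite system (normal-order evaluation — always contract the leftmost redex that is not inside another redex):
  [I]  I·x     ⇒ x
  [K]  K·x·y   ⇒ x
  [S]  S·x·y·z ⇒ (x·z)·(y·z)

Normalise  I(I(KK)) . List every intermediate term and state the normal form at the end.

Answer: normal form = KK  (in 2 steps)

Working:
  start: I(I(KK))
  →1  I(KK)
  →2  KK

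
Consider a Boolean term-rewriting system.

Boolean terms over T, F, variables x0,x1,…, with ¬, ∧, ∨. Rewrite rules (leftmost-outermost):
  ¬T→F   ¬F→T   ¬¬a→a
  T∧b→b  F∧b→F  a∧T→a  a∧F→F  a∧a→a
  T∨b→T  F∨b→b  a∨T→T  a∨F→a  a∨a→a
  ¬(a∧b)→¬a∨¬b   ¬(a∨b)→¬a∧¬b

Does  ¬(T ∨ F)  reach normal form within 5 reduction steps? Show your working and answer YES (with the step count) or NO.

Answer: YES — reaches normal form F in 3 ≤ 5 steps

Derivation:
  start: ¬(T ∨ F)
  →1  ¬T ∧ ¬F
  →2  F ∧ ¬F
  →3  F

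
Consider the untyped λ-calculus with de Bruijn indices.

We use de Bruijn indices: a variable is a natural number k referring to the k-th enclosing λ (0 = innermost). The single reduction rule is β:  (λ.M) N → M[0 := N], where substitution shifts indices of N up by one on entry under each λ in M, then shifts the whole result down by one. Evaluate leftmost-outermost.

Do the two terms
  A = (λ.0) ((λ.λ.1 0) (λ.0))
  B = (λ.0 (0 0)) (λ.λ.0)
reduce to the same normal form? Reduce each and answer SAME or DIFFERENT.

Term A:
  start: (λ.0) ((λ.λ.1 0) (λ.0))
  →1  (λ.λ.1 0) (λ.0)
  →2  λ.(λ.0) 0
  →3  λ.0

Term B:
  start: (λ.0 (0 0)) (λ.λ.0)
  →1  (λ.λ.0) ((λ.λ.0) (λ.λ.0))
  →2  λ.0

Answer: SAME — A ⇓ λ.0, B ⇓ λ.0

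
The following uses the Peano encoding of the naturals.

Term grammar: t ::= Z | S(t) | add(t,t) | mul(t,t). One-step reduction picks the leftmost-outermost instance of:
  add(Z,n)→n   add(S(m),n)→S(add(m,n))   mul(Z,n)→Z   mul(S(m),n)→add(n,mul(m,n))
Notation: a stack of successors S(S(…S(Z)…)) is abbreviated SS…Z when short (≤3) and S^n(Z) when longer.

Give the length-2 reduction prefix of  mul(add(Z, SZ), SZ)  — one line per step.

  start: mul(add(Z, SZ), SZ)
  [1] mul(SZ, SZ)
  [2] add(SZ, mul(Z, SZ))

Answer: after 2 steps: add(SZ, mul(Z, SZ))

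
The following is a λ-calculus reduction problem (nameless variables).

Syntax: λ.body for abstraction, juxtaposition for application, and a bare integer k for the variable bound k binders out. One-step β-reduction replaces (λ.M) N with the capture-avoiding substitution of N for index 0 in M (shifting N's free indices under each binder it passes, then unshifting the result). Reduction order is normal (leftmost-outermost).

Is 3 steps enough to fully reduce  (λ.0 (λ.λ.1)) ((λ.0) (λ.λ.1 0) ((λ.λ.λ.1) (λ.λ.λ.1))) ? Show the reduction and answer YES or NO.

Answer: NO — after 3 steps the term is (λ.(λ.λ.λ.1) (λ.λ.λ.1) 0) (λ.λ.1), not yet normal

Derivation:
  start: (λ.0 (λ.λ.1)) ((λ.0) (λ.λ.1 0) ((λ.λ.λ.1) (λ.λ.λ.1)))
  →1  (λ.0) (λ.λ.1 0) ((λ.λ.λ.1) (λ.λ.λ.1)) (λ.λ.1)
  →2  (λ.λ.1 0) ((λ.λ.λ.1) (λ.λ.λ.1)) (λ.λ.1)
  →3  (λ.(λ.λ.λ.1) (λ.λ.λ.1) 0) (λ.λ.1)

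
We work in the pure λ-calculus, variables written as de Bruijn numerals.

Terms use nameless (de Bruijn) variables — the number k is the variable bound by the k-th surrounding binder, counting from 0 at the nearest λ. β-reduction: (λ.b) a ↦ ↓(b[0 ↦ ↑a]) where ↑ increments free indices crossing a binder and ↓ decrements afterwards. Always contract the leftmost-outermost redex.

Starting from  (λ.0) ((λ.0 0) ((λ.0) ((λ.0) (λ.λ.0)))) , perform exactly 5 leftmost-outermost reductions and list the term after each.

  start: (λ.0) ((λ.0 0) ((λ.0) ((λ.0) (λ.λ.0))))
  →1  (λ.0 0) ((λ.0) ((λ.0) (λ.λ.0)))
  →2  (λ.0) ((λ.0) (λ.λ.0)) ((λ.0) ((λ.0) (λ.λ.0)))
  →3  (λ.0) (λ.λ.0) ((λ.0) ((λ.0) (λ.λ.0)))
  →4  (λ.λ.0) ((λ.0) ((λ.0) (λ.λ.0)))
  →5  λ.0

Answer: after 5 steps: λ.0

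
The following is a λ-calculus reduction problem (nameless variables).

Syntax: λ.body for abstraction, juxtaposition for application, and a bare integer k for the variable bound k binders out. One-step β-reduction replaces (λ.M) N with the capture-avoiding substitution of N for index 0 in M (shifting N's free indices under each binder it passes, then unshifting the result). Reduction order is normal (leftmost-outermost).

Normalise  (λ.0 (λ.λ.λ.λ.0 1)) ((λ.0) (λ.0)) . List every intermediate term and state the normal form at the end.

  start: (λ.0 (λ.λ.λ.λ.0 1)) ((λ.0) (λ.0))
  →1  (λ.0) (λ.0) (λ.λ.λ.λ.0 1)
  →2  (λ.0) (λ.λ.λ.λ.0 1)
  →3  λ.λ.λ.λ.0 1

Answer: normal form = λ.λ.λ.λ.0 1  (in 3 steps)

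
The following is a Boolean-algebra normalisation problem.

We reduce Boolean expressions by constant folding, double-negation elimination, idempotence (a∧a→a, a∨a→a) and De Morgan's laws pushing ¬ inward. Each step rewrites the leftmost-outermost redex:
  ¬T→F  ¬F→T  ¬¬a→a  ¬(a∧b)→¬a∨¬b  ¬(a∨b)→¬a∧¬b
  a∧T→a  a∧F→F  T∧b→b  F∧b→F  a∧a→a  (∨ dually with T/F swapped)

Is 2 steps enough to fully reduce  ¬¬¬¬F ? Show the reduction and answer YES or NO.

Answer: YES — reaches normal form F in 2 ≤ 2 steps

Working:
  start: ¬¬¬¬F
  →1  ¬¬F
  →2  F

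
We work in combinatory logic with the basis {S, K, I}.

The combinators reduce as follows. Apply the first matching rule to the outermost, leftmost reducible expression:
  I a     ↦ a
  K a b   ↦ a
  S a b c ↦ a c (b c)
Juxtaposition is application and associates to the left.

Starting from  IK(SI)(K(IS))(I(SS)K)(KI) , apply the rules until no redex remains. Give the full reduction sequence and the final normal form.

  start: IK(SI)(K(IS))(I(SS)K)(KI)
  →1  K(SI)(K(IS))(I(SS)K)(KI)
  →2  SI(I(SS)K)(KI)
  →3  I(KI)(I(SS)K(KI))
  →4  KI(I(SS)K(KI))
  →5  I

Answer: normal form = I  (in 5 steps)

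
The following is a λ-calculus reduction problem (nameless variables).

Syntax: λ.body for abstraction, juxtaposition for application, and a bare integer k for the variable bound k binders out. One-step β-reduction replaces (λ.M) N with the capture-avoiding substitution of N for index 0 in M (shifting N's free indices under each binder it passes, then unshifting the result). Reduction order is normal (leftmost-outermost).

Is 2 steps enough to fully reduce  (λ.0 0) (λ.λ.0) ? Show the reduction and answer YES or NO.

Answer: YES — reaches normal form λ.0 in 2 ≤ 2 steps

Derivation:
  start: (λ.0 0) (λ.λ.0)
  step 1: (λ.λ.0) (λ.λ.0)
  step 2: λ.0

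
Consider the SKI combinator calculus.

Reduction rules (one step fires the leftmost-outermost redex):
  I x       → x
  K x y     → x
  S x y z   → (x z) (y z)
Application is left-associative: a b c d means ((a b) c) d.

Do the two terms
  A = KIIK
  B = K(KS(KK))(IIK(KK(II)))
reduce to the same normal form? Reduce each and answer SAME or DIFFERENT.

Term A:
  start: KIIK
  [1] IK
  [2] K

Term B:
  start: K(KS(KK))(IIK(KK(II)))
  [1] KS(KK)
  [2] S

Answer: DIFFERENT — A ⇓ K, B ⇓ S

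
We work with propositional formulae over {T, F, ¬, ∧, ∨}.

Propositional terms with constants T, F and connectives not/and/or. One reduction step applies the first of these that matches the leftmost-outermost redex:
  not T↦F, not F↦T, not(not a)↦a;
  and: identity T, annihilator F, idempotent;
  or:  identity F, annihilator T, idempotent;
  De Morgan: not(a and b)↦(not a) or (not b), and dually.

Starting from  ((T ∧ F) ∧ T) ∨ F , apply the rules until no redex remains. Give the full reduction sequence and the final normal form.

  start: ((T ∧ F) ∧ T) ∨ F
  [1] (T ∧ F) ∧ T
  [2] T ∧ F
  [3] F

Answer: normal form = F  (in 3 steps)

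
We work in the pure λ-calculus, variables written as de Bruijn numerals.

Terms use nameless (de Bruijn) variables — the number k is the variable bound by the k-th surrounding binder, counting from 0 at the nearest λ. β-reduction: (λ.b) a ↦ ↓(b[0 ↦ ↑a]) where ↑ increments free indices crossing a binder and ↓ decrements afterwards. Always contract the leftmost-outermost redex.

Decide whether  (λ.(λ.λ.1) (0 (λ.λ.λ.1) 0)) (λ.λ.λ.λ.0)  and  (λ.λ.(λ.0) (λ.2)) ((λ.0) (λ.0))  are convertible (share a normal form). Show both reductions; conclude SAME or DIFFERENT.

Term A:
  start: (λ.(λ.λ.1) (0 (λ.λ.λ.1) 0)) (λ.λ.λ.λ.0)
  [1] (λ.λ.1) ((λ.λ.λ.λ.0) (λ.λ.λ.1) (λ.λ.λ.λ.0))
  [2] λ.(λ.λ.λ.λ.0) (λ.λ.λ.1) (λ.λ.λ.λ.0)
  [3] λ.(λ.λ.λ.0) (λ.λ.λ.λ.0)
  [4] λ.λ.λ.0

Term B:
  start: (λ.λ.(λ.0) (λ.2)) ((λ.0) (λ.0))
  [1] λ.(λ.0) (λ.(λ.0) (λ.0))
  [2] λ.λ.(λ.0) (λ.0)
  [3] λ.λ.λ.0

Answer: SAME — A ⇓ λ.λ.λ.0, B ⇓ λ.λ.λ.0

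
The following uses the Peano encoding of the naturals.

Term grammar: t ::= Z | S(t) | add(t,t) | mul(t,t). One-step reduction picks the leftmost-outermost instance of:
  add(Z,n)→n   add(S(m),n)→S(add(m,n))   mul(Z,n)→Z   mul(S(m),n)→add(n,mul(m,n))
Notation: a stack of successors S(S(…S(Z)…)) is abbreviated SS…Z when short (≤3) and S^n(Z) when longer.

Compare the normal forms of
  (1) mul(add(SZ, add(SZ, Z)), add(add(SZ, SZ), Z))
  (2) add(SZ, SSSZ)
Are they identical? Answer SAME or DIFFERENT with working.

Term A:
  start: mul(add(SZ, add(SZ, Z)), add(add(SZ, SZ), Z))
  [1] mul(S(add(Z, add(SZ, Z))), add(add(SZ, SZ), Z))
  [2] add(add(add(SZ, SZ), Z), mul(add(Z, add(SZ, Z)), add(add(SZ, SZ), Z)))
  [3] add(add(S(add(Z, SZ)), Z), mul(add(Z, add(SZ, Z)), add(add(SZ, SZ), Z)))
  [4] add(S(add(add(Z, SZ), Z)), mul(add(Z, add(SZ, Z)), add(add(SZ, SZ), Z)))
  [5] S(add(add(add(Z, SZ), Z), mul(add(Z, add(SZ, Z)), add(add(SZ, SZ), Z))))
  [6] S(add(add(SZ, Z), mul(add(Z, add(SZ, Z)), add(add(SZ, SZ), Z))))
  [7] S(add(S(add(Z, Z)), mul(add(Z, add(SZ, Z)), add(add(SZ, SZ), Z))))
  [8] S(S(add(add(Z, Z), mul(add(Z, add(SZ, Z)), add(add(SZ, SZ), Z)))))
  [9] S(S(add(Z, mul(add(Z, add(SZ, Z)), add(add(SZ, SZ), Z)))))
  [10] S(S(mul(add(Z, add(SZ, Z)), add(add(SZ, SZ), Z))))
  [11] S(S(mul(add(SZ, Z), add(add(SZ, SZ), Z))))
  [12] S(S(mul(S(add(Z, Z)), add(add(SZ, SZ), Z))))
  [13] S(S(add(add(add(SZ, SZ), Z), mul(add(Z, Z), add(add(SZ, SZ), Z)))))
  [14] S(S(add(add(S(add(Z, SZ)), Z), mul(add(Z, Z), add(add(SZ, SZ), Z)))))
  [15] S(S(add(S(add(add(Z, SZ), Z)), mul(add(Z, Z), add(add(SZ, SZ), Z)))))
  [16] S(S(S(add(add(add(Z, SZ), Z), mul(add(Z, Z), add(add(SZ, SZ), Z))))))
  [17] S(S(S(add(add(SZ, Z), mul(add(Z, Z), add(add(SZ, SZ), Z))))))
  [18] S(S(S(add(S(add(Z, Z)), mul(add(Z, Z), add(add(SZ, SZ), Z))))))
  [19] S(S(S(S(add(add(Z, Z), mul(add(Z, Z), add(add(SZ, SZ), Z)))))))
  [20] S(S(S(S(add(Z, mul(add(Z, Z), add(add(SZ, SZ), Z)))))))
  [21] S(S(S(S(mul(add(Z, Z), add(add(SZ, SZ), Z))))))
  [22] S(S(S(S(mul(Z, add(add(SZ, SZ), Z))))))
  [23] S^4(Z)

Term B:
  start: add(SZ, SSSZ)
  [1] S(add(Z, SSSZ))
  [2] S^4(Z)

Answer: SAME — A ⇓ S^4(Z), B ⇓ S^4(Z)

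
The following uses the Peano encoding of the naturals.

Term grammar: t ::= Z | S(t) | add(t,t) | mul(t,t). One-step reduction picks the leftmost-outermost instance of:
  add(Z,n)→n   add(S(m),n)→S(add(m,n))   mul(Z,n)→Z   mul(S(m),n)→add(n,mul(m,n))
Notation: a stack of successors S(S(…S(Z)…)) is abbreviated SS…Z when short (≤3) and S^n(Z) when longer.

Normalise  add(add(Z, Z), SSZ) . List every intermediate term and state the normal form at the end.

Answer: normal form = SSZ  (in 2 steps)

Working:
  start: add(add(Z, Z), SSZ)
  →1  add(Z, SSZ)
  →2  SSZ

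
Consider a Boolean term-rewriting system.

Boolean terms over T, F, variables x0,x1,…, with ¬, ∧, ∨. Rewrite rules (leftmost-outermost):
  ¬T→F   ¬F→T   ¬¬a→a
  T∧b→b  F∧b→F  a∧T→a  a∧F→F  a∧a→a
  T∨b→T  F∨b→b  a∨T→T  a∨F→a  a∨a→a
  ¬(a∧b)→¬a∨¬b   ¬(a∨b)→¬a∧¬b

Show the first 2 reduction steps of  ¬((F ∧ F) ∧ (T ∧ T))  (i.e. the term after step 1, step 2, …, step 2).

Answer: after 2 steps: (¬F ∨ ¬F) ∨ ¬(T ∧ T)

Working:
  start: ¬((F ∧ F) ∧ (T ∧ T))
  step 1: ¬(F ∧ F) ∨ ¬(T ∧ T)
  step 2: (¬F ∨ ¬F) ∨ ¬(T ∧ T)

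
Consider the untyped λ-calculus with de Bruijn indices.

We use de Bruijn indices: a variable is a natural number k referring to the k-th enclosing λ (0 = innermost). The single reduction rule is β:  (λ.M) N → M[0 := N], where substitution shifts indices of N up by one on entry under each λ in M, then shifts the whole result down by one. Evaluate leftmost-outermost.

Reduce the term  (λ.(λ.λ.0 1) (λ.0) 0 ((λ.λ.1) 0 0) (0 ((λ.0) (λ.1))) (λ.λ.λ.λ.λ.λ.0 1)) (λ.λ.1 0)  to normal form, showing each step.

Answer: normal form = λ.λ.1 0  (in 14 steps)

Derivation:
  start: (λ.(λ.λ.0 1) (λ.0) 0 ((λ.λ.1) 0 0) (0 ((λ.0) (λ.1))) (λ.λ.λ.λ.λ.λ.0 1)) (λ.λ.1 0)
  step 1: (λ.λ.0 1) (λ.0) (λ.λ.1 0) ((λ.λ.1) (λ.λ.1 0) (λ.λ.1 0)) ((λ.λ.1 0) ((λ.0) (λ.λ.λ.1 0))) (λ.λ.λ.λ.λ.λ.0 1)
  step 2: (λ.0 (λ.0)) (λ.λ.1 0) ((λ.λ.1) (λ.λ.1 0) (λ.λ.1 0)) ((λ.λ.1 0) ((λ.0) (λ.λ.λ.1 0))) (λ.λ.λ.λ.λ.λ.0 1)
  step 3: (λ.λ.1 0) (λ.0) ((λ.λ.1) (λ.λ.1 0) (λ.λ.1 0)) ((λ.λ.1 0) ((λ.0) (λ.λ.λ.1 0))) (λ.λ.λ.λ.λ.λ.0 1)
  step 4: (λ.(λ.0) 0) ((λ.λ.1) (λ.λ.1 0) (λ.λ.1 0)) ((λ.λ.1 0) ((λ.0) (λ.λ.λ.1 0))) (λ.λ.λ.λ.λ.λ.0 1)
  step 5: (λ.0) ((λ.λ.1) (λ.λ.1 0) (λ.λ.1 0)) ((λ.λ.1 0) ((λ.0) (λ.λ.λ.1 0))) (λ.λ.λ.λ.λ.λ.0 1)
  step 6: (λ.λ.1) (λ.λ.1 0) (λ.λ.1 0) ((λ.λ.1 0) ((λ.0) (λ.λ.λ.1 0))) (λ.λ.λ.λ.λ.λ.0 1)
  step 7: (λ.λ.λ.1 0) (λ.λ.1 0) ((λ.λ.1 0) ((λ.0) (λ.λ.λ.1 0))) (λ.λ.λ.λ.λ.λ.0 1)
  step 8: (λ.λ.1 0) ((λ.λ.1 0) ((λ.0) (λ.λ.λ.1 0))) (λ.λ.λ.λ.λ.λ.0 1)
  step 9: (λ.(λ.λ.1 0) ((λ.0) (λ.λ.λ.1 0)) 0) (λ.λ.λ.λ.λ.λ.0 1)
  step 10: (λ.λ.1 0) ((λ.0) (λ.λ.λ.1 0)) (λ.λ.λ.λ.λ.λ.0 1)
  step 11: (λ.(λ.0) (λ.λ.λ.1 0) 0) (λ.λ.λ.λ.λ.λ.0 1)
  step 12: (λ.0) (λ.λ.λ.1 0) (λ.λ.λ.λ.λ.λ.0 1)
  step 13: (λ.λ.λ.1 0) (λ.λ.λ.λ.λ.λ.0 1)
  step 14: λ.λ.1 0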